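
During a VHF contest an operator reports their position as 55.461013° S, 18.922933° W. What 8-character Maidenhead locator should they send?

Add 180° to longitude and 90° to latitude: 161.07707, 34.53899.
Field: 161.07707/20 → 8 → I, 34.53899/10 → 3 → D; chars ID.
Square: 1.07707/2 → 0, 4.53899/1 → 4; chars 04.
Subsquare: 1.07707/0.0833333 → 12 → m, 0.53899/0.0416667 → 12 → m; chars mm.
Extended square: 0.07707/0.00833333 → 9, 0.03899/0.00416667 → 9; chars 99.

ID04mm99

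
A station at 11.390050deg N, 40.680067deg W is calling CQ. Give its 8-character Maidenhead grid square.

GK91pj83

Offset from 180°W / 90°S: lon 139.31993°, lat 101.39005°.
Field: lon ⌊139.31993/20⌋ = 6 → G; lat ⌊101.39005/10⌋ = 10 → K.
Square: lon ⌊19.31993/2⌋ = 9; lat ⌊1.39005/1⌋ = 1.
Subsquare: lon ⌊1.31993/0.0833333⌋ = 15 → p; lat ⌊0.39005/0.0416667⌋ = 9 → j.
Extended square: lon ⌊0.06993/0.00833333⌋ = 8; lat ⌊0.01505/0.00416667⌋ = 3.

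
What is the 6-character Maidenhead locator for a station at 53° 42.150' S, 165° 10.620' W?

AD76jh

Add 180° to longitude and 90° to latitude: 14.8230, 36.2975.
Field (20°×10°, letters A–R): 14.8230/20 → 0 → A, 36.2975/10 → 3 → D; chars AD.
Square (2°×1°, digits 0–9): 14.8230/2 → 7, 6.2975/1 → 6; chars 76.
Subsquare (5′×2.5′, letters a–x): 0.8230/0.0833333 → 9 → j, 0.2975/0.0416667 → 7 → h; chars jh.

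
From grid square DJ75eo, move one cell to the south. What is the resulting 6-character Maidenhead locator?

DJ75en

Latitude subsquare o = 14; −1 → 13 = n.
The longitude characters are unchanged.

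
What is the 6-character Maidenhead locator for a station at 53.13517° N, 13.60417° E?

Offset from 180°W / 90°S: lon 193.6042°, lat 143.1352°.
Field: 193.6042/20 → 9 → J, 143.1352/10 → 14 → O; chars JO.
Square: 13.6042/2 → 6, 3.1352/1 → 3; chars 63.
Subsquare: 1.6042/0.0833333 → 19 → t, 0.1352/0.0416667 → 3 → d; chars td.

JO63td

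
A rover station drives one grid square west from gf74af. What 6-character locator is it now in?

GF64xf

Longitude subsquare a = 0; −1 → -1, wraps to 23 = x, carry into square.
Longitude square 7; −1 → 6.
The latitude characters are unchanged.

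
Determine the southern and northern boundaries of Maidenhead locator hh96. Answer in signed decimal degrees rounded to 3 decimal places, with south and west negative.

Field H=7, H=7: +7·20° lon, +7·10° lat → SW at lon -40°, lat -20°.
Square 9, 6: +9·2° lon, +6·1° lat → SW at lon -22°, lat -14°.
Cell spans 2° lon × 1° lat.
south -14.000, north -13.000.

-14.000, -13.000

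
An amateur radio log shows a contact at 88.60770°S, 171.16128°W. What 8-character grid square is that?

Offset from 180°W / 90°S: lon 8.83872°, lat 1.39230°.
Field (20°×10°, letters A–R): lon ⌊8.83872/20⌋ = 0 → A; lat ⌊1.39230/10⌋ = 0 → A.
Square (2°×1°, digits 0–9): lon ⌊8.83872/2⌋ = 4; lat ⌊1.39230/1⌋ = 1.
Subsquare (5′×2.5′, letters a–x): lon ⌊0.83872/0.0833333⌋ = 10 → k; lat ⌊0.39230/0.0416667⌋ = 9 → j.
Extended square (30″×15″, digits 0–9): lon ⌊0.00539/0.00833333⌋ = 0; lat ⌊0.01730/0.00416667⌋ = 4.

AA41kj04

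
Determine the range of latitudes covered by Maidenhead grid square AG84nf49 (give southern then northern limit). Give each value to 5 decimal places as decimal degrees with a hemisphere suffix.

Field A=0, G=6: +0·20° lon, +6·10° lat → SW at lon -180°, lat -30°.
Square 8, 4: +8·2° lon, +4·1° lat → SW at lon -164°, lat -26°.
Subsquare n=13, f=5: +13·0.0833333° lon, +5·0.0416667° lat → SW at lon -162.917°, lat -25.7917°.
Extended square 4, 9: +4·0.00833333° lon, +9·0.00416667° lat → SW at lon -162.883°, lat -25.7542°.
Cell spans 0.00833333° lon × 0.00416667° lat.
south 25.75417° S, north 25.75000° S.

25.75417° S, 25.75000° S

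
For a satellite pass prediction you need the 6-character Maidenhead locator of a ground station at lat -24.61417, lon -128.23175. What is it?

Add 180° to longitude and 90° to latitude: 51.7682, 65.3858.
Field (20°×10°, letters A–R): 51.7682/20 → 2 → C, 65.3858/10 → 6 → G; chars CG.
Square (2°×1°, digits 0–9): 11.7682/2 → 5, 5.3858/1 → 5; chars 55.
Subsquare (5′×2.5′, letters a–x): 1.7682/0.0833333 → 21 → v, 0.3858/0.0416667 → 9 → j; chars vj.

CG55vj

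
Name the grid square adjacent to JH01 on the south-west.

IH90

Longitude square 0; −1 → -1, wraps to 9, carry into field.
Longitude field J = 9; −1 → 8 = I.
Latitude square 1; −1 → 0.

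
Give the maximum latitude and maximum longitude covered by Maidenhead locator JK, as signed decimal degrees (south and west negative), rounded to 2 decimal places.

Field J=9, K=10: +9·20° lon, +10·10° lat → SW at lon 0°, lat 10°.
Cell spans 20° lon × 10° lat. NE corner is SW corner plus one full cell.
latitude 20.00, longitude 20.00.

20.00, 20.00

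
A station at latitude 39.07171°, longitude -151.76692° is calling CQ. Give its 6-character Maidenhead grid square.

BM49cb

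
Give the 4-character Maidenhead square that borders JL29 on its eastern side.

Longitude square 2; +1 → 3.
The latitude characters are unchanged.

JL39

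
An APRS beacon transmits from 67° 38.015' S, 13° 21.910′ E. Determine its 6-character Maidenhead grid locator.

JC62qi

Offset from 180°W / 90°S: lon 193.3652°, lat 22.3664°.
Field: 193.3652/20 → 9 → J, 22.3664/10 → 2 → C; chars JC.
Square: 13.3652/2 → 6, 2.3664/1 → 2; chars 62.
Subsquare: 1.3652/0.0833333 → 16 → q, 0.3664/0.0416667 → 8 → i; chars qi.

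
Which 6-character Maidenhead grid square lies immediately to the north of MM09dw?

MM09dx

Latitude subsquare w = 22; +1 → 23 = x.
The longitude characters are unchanged.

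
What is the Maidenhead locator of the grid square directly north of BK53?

Latitude square 3; +1 → 4.
The longitude characters are unchanged.

BK54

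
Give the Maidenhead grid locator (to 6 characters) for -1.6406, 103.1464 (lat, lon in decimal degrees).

Add 180° to longitude and 90° to latitude: 283.1464, 88.3594.
Field: lon ⌊283.1464/20⌋ = 14 → O; lat ⌊88.3594/10⌋ = 8 → I.
Square: lon ⌊3.1464/2⌋ = 1; lat ⌊8.3594/1⌋ = 8.
Subsquare: lon ⌊1.1464/0.0833333⌋ = 13 → n; lat ⌊0.3594/0.0416667⌋ = 8 → i.

OI18ni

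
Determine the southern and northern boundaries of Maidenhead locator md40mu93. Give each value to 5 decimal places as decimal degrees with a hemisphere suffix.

Field M=12, D=3: +12·20° lon, +3·10° lat → SW at lon 60°, lat -60°.
Square 4, 0: +4·2° lon, +0·1° lat → SW at lon 68°, lat -60°.
Subsquare m=12, u=20: +12·0.0833333° lon, +20·0.0416667° lat → SW at lon 69°, lat -59.1667°.
Extended square 9, 3: +9·0.00833333° lon, +3·0.00416667° lat → SW at lon 69.075°, lat -59.1542°.
Cell spans 0.00833333° lon × 0.00416667° lat.
south 59.15417° S, north 59.15000° S.

59.15417° S, 59.15000° S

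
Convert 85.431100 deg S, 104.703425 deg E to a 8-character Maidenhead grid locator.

OA24in46

Shift to the Maidenhead origin (180°W, 90°S): lon 284.70342, lat 4.56890.
Field: lon ⌊284.70342/20⌋ = 14 → O; lat ⌊4.56890/10⌋ = 0 → A.
Square: lon ⌊4.70342/2⌋ = 2; lat ⌊4.56890/1⌋ = 4.
Subsquare: lon ⌊0.70342/0.0833333⌋ = 8 → i; lat ⌊0.56890/0.0416667⌋ = 13 → n.
Extended square: lon ⌊0.03676/0.00833333⌋ = 4; lat ⌊0.02723/0.00416667⌋ = 6.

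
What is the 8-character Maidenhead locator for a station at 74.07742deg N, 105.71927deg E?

OQ24ub68

Offset from 180°W / 90°S: lon 285.71927°, lat 164.07742°.
Field (20°×10°, letters A–R): 285.71927/20 → 14 → O, 164.07742/10 → 16 → Q; chars OQ.
Square (2°×1°, digits 0–9): 5.71927/2 → 2, 4.07742/1 → 4; chars 24.
Subsquare (5′×2.5′, letters a–x): 1.71927/0.0833333 → 20 → u, 0.07742/0.0416667 → 1 → b; chars ub.
Extended square (30″×15″, digits 0–9): 0.05260/0.00833333 → 6, 0.03575/0.00416667 → 8; chars 68.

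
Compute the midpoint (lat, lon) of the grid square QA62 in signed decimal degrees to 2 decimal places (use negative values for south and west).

-87.50, 153.00

Field Q=16, A=0: +16·20° lon, +0·10° lat → SW at lon 140°, lat -90°.
Square 6, 2: +6·2° lon, +2·1° lat → SW at lon 152°, lat -88°.
Cell spans 2° lon × 1° lat. Centre is SW corner plus half of each.
latitude -87.50, longitude 153.00.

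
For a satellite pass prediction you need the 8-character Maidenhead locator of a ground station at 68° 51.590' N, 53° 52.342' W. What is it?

Shift to the Maidenhead origin (180°W, 90°S): lon 126.12763, lat 158.85983.
Field (20°×10°, letters A–R): 126.12763/20 → 6 → G, 158.85983/10 → 15 → P; chars GP.
Square (2°×1°, digits 0–9): 6.12763/2 → 3, 8.85983/1 → 8; chars 38.
Subsquare (5′×2.5′, letters a–x): 0.12763/0.0833333 → 1 → b, 0.85983/0.0416667 → 20 → u; chars bu.
Extended square (30″×15″, digits 0–9): 0.04430/0.00833333 → 5, 0.02650/0.00416667 → 6; chars 56.

GP38bu56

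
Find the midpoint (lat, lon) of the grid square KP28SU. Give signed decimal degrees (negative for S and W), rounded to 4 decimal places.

68.8542, 25.5417

Field K=10, P=15: +10·20° lon, +15·10° lat → SW at lon 20°, lat 60°.
Square 2, 8: +2·2° lon, +8·1° lat → SW at lon 24°, lat 68°.
Subsquare s=18, u=20: +18·0.0833333° lon, +20·0.0416667° lat → SW at lon 25.5°, lat 68.8333°.
Cell spans 0.0833333° lon × 0.0416667° lat. Centre is SW corner plus half of each.
latitude 68.8542, longitude 25.5417.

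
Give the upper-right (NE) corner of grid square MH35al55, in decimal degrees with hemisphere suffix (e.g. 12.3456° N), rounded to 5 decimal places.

14.51667° S, 66.05000° E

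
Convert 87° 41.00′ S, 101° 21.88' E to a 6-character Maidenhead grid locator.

Shift to the Maidenhead origin (180°W, 90°S): lon 281.3647, lat 2.3167.
Field: 281.3647/20 → 14 → O, 2.3167/10 → 0 → A; chars OA.
Square: 1.3647/2 → 0, 2.3167/1 → 2; chars 02.
Subsquare: 1.3647/0.0833333 → 16 → q, 0.3167/0.0416667 → 7 → h; chars qh.

OA02qh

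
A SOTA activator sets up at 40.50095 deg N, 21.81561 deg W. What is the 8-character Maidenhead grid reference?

HN90cm20

Add 180° to longitude and 90° to latitude: 158.18439, 130.50095.
Field (20°×10°, letters A–R): lon ⌊158.18439/20⌋ = 7 → H; lat ⌊130.50095/10⌋ = 13 → N.
Square (2°×1°, digits 0–9): lon ⌊18.18439/2⌋ = 9; lat ⌊0.50095/1⌋ = 0.
Subsquare (5′×2.5′, letters a–x): lon ⌊0.18439/0.0833333⌋ = 2 → c; lat ⌊0.50095/0.0416667⌋ = 12 → m.
Extended square (30″×15″, digits 0–9): lon ⌊0.01772/0.00833333⌋ = 2; lat ⌊0.00095/0.00416667⌋ = 0.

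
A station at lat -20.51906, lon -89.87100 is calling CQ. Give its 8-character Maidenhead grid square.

Shift to the Maidenhead origin (180°W, 90°S): lon 90.12900, lat 69.48094.
Field (20°×10°, letters A–R): 90.12900/20 → 4 → E, 69.48094/10 → 6 → G; chars EG.
Square (2°×1°, digits 0–9): 10.12900/2 → 5, 9.48094/1 → 9; chars 59.
Subsquare (5′×2.5′, letters a–x): 0.12900/0.0833333 → 1 → b, 0.48094/0.0416667 → 11 → l; chars bl.
Extended square (30″×15″, digits 0–9): 0.04567/0.00833333 → 5, 0.02261/0.00416667 → 5; chars 55.

EG59bl55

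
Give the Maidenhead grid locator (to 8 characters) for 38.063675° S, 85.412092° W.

Shift to the Maidenhead origin (180°W, 90°S): lon 94.58791, lat 51.93632.
Field (20°×10°, letters A–R): 94.58791/20 → 4 → E, 51.93632/10 → 5 → F; chars EF.
Square (2°×1°, digits 0–9): 14.58791/2 → 7, 1.93632/1 → 1; chars 71.
Subsquare (5′×2.5′, letters a–x): 0.58791/0.0833333 → 7 → h, 0.93632/0.0416667 → 22 → w; chars hw.
Extended square (30″×15″, digits 0–9): 0.00457/0.00833333 → 0, 0.01966/0.00416667 → 4; chars 04.

EF71hw04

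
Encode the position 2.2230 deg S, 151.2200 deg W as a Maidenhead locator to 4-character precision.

BI47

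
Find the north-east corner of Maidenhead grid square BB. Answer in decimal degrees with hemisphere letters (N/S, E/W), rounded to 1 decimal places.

Field B=1, B=1: +1·20° lon, +1·10° lat → SW at lon -160°, lat -80°.
Cell spans 20° lon × 10° lat. NE corner is SW corner plus one full cell.
latitude 70.0° S, longitude 140.0° W.

70.0° S, 140.0° W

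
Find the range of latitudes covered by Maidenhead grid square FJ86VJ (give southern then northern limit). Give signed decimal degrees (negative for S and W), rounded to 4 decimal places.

6.3750, 6.4167

Field F=5, J=9: +5·20° lon, +9·10° lat → SW at lon -80°, lat 0°.
Square 8, 6: +8·2° lon, +6·1° lat → SW at lon -64°, lat 6°.
Subsquare v=21, j=9: +21·0.0833333° lon, +9·0.0416667° lat → SW at lon -62.25°, lat 6.375°.
Cell spans 0.0833333° lon × 0.0416667° lat.
south 6.3750, north 6.4167.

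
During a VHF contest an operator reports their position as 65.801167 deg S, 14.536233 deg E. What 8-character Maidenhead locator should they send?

JC74ge47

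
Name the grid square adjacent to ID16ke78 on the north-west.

Longitude extended square 7; −1 → 6.
Latitude extended square 8; +1 → 9.

ID16ke69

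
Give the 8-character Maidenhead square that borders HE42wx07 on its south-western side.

HE42vx96

Longitude extended square 0; −1 → -1, wraps to 9, carry into subsquare.
Longitude subsquare w = 22; −1 → 21 = v.
Latitude extended square 7; −1 → 6.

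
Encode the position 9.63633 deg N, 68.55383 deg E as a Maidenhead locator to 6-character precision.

MJ49gp

Offset from 180°W / 90°S: lon 248.5538°, lat 99.6363°.
Field: lon ⌊248.5538/20⌋ = 12 → M; lat ⌊99.6363/10⌋ = 9 → J.
Square: lon ⌊8.5538/2⌋ = 4; lat ⌊9.6363/1⌋ = 9.
Subsquare: lon ⌊0.5538/0.0833333⌋ = 6 → g; lat ⌊0.6363/0.0416667⌋ = 15 → p.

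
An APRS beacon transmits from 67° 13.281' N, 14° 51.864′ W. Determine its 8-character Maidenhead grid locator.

Shift to the Maidenhead origin (180°W, 90°S): lon 165.13560, lat 157.22135.
Field: lon ⌊165.13560/20⌋ = 8 → I; lat ⌊157.22135/10⌋ = 15 → P.
Square: lon ⌊5.13560/2⌋ = 2; lat ⌊7.22135/1⌋ = 7.
Subsquare: lon ⌊1.13560/0.0833333⌋ = 13 → n; lat ⌊0.22135/0.0416667⌋ = 5 → f.
Extended square: lon ⌊0.05227/0.00833333⌋ = 6; lat ⌊0.01302/0.00416667⌋ = 3.

IP27nf63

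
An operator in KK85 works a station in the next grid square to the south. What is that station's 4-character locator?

KK84

Latitude square 5; −1 → 4.
The longitude characters are unchanged.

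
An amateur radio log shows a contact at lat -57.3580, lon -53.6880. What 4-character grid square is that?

GD32

Add 180° to longitude and 90° to latitude: 126.31, 32.64.
Field: lon ⌊126.31/20⌋ = 6 → G; lat ⌊32.64/10⌋ = 3 → D.
Square: lon ⌊6.31/2⌋ = 3; lat ⌊2.64/1⌋ = 2.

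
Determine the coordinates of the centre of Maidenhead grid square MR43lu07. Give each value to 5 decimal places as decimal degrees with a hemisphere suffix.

83.86458° N, 68.92083° E

Field M=12, R=17: +12·20° lon, +17·10° lat → SW at lon 60°, lat 80°.
Square 4, 3: +4·2° lon, +3·1° lat → SW at lon 68°, lat 83°.
Subsquare l=11, u=20: +11·0.0833333° lon, +20·0.0416667° lat → SW at lon 68.9167°, lat 83.8333°.
Extended square 0, 7: +0·0.00833333° lon, +7·0.00416667° lat → SW at lon 68.9167°, lat 83.8625°.
Cell spans 0.00833333° lon × 0.00416667° lat. Centre is SW corner plus half of each.
latitude 83.86458° N, longitude 68.92083° E.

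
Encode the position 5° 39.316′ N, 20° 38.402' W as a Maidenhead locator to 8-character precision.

Offset from 180°W / 90°S: lon 159.35997°, lat 95.65527°.
Field (20°×10°, letters A–R): 159.35997/20 → 7 → H, 95.65527/10 → 9 → J; chars HJ.
Square (2°×1°, digits 0–9): 19.35997/2 → 9, 5.65527/1 → 5; chars 95.
Subsquare (5′×2.5′, letters a–x): 1.35997/0.0833333 → 16 → q, 0.65527/0.0416667 → 15 → p; chars qp.
Extended square (30″×15″, digits 0–9): 0.02663/0.00833333 → 3, 0.03027/0.00416667 → 7; chars 37.

HJ95qp37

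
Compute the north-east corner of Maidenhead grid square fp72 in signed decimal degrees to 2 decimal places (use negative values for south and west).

63.00, -64.00

Field F=5, P=15: +5·20° lon, +15·10° lat → SW at lon -80°, lat 60°.
Square 7, 2: +7·2° lon, +2·1° lat → SW at lon -66°, lat 62°.
Cell spans 2° lon × 1° lat. NE corner is SW corner plus one full cell.
latitude 63.00, longitude -64.00.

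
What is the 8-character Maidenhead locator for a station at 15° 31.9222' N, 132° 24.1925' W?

CK35tm17

Offset from 180°W / 90°S: lon 47.59679°, lat 105.53204°.
Field: lon ⌊47.59679/20⌋ = 2 → C; lat ⌊105.53204/10⌋ = 10 → K.
Square: lon ⌊7.59679/2⌋ = 3; lat ⌊5.53204/1⌋ = 5.
Subsquare: lon ⌊1.59679/0.0833333⌋ = 19 → t; lat ⌊0.53204/0.0416667⌋ = 12 → m.
Extended square: lon ⌊0.01346/0.00833333⌋ = 1; lat ⌊0.03204/0.00416667⌋ = 7.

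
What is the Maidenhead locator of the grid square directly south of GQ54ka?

Latitude subsquare a = 0; −1 → -1, wraps to 23 = x, carry into square.
Latitude square 4; −1 → 3.
The longitude characters are unchanged.

GQ53kx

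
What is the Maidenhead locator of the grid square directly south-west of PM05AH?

OM95xg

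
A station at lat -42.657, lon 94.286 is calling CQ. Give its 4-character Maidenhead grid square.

NE77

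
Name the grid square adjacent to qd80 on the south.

QC89

Latitude square 0; −1 → -1, wraps to 9, carry into field.
Latitude field D = 3; −1 → 2 = C.
The longitude characters are unchanged.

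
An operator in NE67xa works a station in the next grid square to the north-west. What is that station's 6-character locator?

Longitude subsquare x = 23; −1 → 22 = w.
Latitude subsquare a = 0; +1 → 1 = b.

NE67wb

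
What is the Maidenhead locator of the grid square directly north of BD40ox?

BD41oa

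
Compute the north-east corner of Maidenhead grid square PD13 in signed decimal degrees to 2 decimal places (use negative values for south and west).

-56.00, 124.00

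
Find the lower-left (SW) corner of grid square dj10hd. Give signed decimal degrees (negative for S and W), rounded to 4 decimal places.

0.1250, -117.4167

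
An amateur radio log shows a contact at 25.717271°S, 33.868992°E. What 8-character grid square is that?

KG64wg47

Shift to the Maidenhead origin (180°W, 90°S): lon 213.86899, lat 64.28273.
Field: lon ⌊213.86899/20⌋ = 10 → K; lat ⌊64.28273/10⌋ = 6 → G.
Square: lon ⌊13.86899/2⌋ = 6; lat ⌊4.28273/1⌋ = 4.
Subsquare: lon ⌊1.86899/0.0833333⌋ = 22 → w; lat ⌊0.28273/0.0416667⌋ = 6 → g.
Extended square: lon ⌊0.03566/0.00833333⌋ = 4; lat ⌊0.03273/0.00416667⌋ = 7.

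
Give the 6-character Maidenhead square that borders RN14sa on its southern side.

RN13sx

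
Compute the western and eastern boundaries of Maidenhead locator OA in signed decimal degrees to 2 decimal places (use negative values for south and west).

100.00, 120.00

Field O=14, A=0: +14·20° lon, +0·10° lat → SW at lon 100°, lat -90°.
Cell spans 20° lon × 10° lat.
west 100.00, east 120.00.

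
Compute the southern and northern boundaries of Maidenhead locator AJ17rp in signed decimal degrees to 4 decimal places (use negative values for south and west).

Field A=0, J=9: +0·20° lon, +9·10° lat → SW at lon -180°, lat 0°.
Square 1, 7: +1·2° lon, +7·1° lat → SW at lon -178°, lat 7°.
Subsquare r=17, p=15: +17·0.0833333° lon, +15·0.0416667° lat → SW at lon -176.583°, lat 7.625°.
Cell spans 0.0833333° lon × 0.0416667° lat.
south 7.6250, north 7.6667.

7.6250, 7.6667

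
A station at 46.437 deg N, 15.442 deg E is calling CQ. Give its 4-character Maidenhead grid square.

JN76

Shift to the Maidenhead origin (180°W, 90°S): lon 195.44, lat 136.44.
Field: 195.44/20 → 9 → J, 136.44/10 → 13 → N; chars JN.
Square: 15.44/2 → 7, 6.44/1 → 6; chars 76.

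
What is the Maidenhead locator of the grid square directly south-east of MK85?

MK94

Longitude square 8; +1 → 9.
Latitude square 5; −1 → 4.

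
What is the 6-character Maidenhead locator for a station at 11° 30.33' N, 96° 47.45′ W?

Offset from 180°W / 90°S: lon 83.2092°, lat 101.5055°.
Field: lon ⌊83.2092/20⌋ = 4 → E; lat ⌊101.5055/10⌋ = 10 → K.
Square: lon ⌊3.2092/2⌋ = 1; lat ⌊1.5055/1⌋ = 1.
Subsquare: lon ⌊1.2092/0.0833333⌋ = 14 → o; lat ⌊0.5055/0.0416667⌋ = 12 → m.

EK11om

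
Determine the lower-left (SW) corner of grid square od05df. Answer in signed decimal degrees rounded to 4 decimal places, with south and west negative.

-54.7917, 100.2500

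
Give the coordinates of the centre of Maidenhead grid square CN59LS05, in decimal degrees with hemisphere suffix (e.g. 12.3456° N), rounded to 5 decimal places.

49.77292° N, 129.07917° W

Field C=2, N=13: +2·20° lon, +13·10° lat → SW at lon -140°, lat 40°.
Square 5, 9: +5·2° lon, +9·1° lat → SW at lon -130°, lat 49°.
Subsquare l=11, s=18: +11·0.0833333° lon, +18·0.0416667° lat → SW at lon -129.083°, lat 49.75°.
Extended square 0, 5: +0·0.00833333° lon, +5·0.00416667° lat → SW at lon -129.083°, lat 49.7708°.
Cell spans 0.00833333° lon × 0.00416667° lat. Centre is SW corner plus half of each.
latitude 49.77292° N, longitude 129.07917° W.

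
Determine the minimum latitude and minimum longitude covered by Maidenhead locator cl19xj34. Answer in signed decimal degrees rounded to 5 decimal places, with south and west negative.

29.39167, -136.05833

Field C=2, L=11: +2·20° lon, +11·10° lat → SW at lon -140°, lat 20°.
Square 1, 9: +1·2° lon, +9·1° lat → SW at lon -138°, lat 29°.
Subsquare x=23, j=9: +23·0.0833333° lon, +9·0.0416667° lat → SW at lon -136.083°, lat 29.375°.
Extended square 3, 4: +3·0.00833333° lon, +4·0.00416667° lat → SW at lon -136.058°, lat 29.3917°.
latitude 29.39167, longitude -136.05833.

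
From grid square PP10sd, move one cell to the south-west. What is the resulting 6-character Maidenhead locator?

PP10rc

Longitude subsquare s = 18; −1 → 17 = r.
Latitude subsquare d = 3; −1 → 2 = c.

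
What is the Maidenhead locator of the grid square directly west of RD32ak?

RD22xk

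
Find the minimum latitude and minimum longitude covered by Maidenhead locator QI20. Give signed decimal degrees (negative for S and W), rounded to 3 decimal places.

-10.000, 144.000

Field Q=16, I=8: +16·20° lon, +8·10° lat → SW at lon 140°, lat -10°.
Square 2, 0: +2·2° lon, +0·1° lat → SW at lon 144°, lat -10°.
latitude -10.000, longitude 144.000.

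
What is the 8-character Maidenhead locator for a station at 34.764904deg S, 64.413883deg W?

Shift to the Maidenhead origin (180°W, 90°S): lon 115.58612, lat 55.23510.
Field (20°×10°, letters A–R): 115.58612/20 → 5 → F, 55.23510/10 → 5 → F; chars FF.
Square (2°×1°, digits 0–9): 15.58612/2 → 7, 5.23510/1 → 5; chars 75.
Subsquare (5′×2.5′, letters a–x): 1.58612/0.0833333 → 19 → t, 0.23510/0.0416667 → 5 → f; chars tf.
Extended square (30″×15″, digits 0–9): 0.00278/0.00833333 → 0, 0.02676/0.00416667 → 6; chars 06.

FF75tf06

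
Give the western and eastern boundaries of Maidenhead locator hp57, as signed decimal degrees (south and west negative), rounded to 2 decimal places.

-30.00, -28.00

Field H=7, P=15: +7·20° lon, +15·10° lat → SW at lon -40°, lat 60°.
Square 5, 7: +5·2° lon, +7·1° lat → SW at lon -30°, lat 67°.
Cell spans 2° lon × 1° lat.
west -30.00, east -28.00.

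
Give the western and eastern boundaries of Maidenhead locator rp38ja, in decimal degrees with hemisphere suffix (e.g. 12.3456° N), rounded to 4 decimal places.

166.7500° E, 166.8333° E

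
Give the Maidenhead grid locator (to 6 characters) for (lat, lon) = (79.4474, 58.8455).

LQ99kk

Shift to the Maidenhead origin (180°W, 90°S): lon 238.8455, lat 169.4474.
Field (20°×10°, letters A–R): 238.8455/20 → 11 → L, 169.4474/10 → 16 → Q; chars LQ.
Square (2°×1°, digits 0–9): 18.8455/2 → 9, 9.4474/1 → 9; chars 99.
Subsquare (5′×2.5′, letters a–x): 0.8455/0.0833333 → 10 → k, 0.4474/0.0416667 → 10 → k; chars kk.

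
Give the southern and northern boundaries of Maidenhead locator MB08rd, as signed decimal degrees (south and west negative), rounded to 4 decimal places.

-71.8750, -71.8333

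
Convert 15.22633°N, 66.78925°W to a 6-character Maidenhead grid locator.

FK65of

Add 180° to longitude and 90° to latitude: 113.2108, 105.2263.
Field (20°×10°, letters A–R): 113.2108/20 → 5 → F, 105.2263/10 → 10 → K; chars FK.
Square (2°×1°, digits 0–9): 13.2108/2 → 6, 5.2263/1 → 5; chars 65.
Subsquare (5′×2.5′, letters a–x): 1.2108/0.0833333 → 14 → o, 0.2263/0.0416667 → 5 → f; chars of.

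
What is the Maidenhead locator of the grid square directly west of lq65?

LQ55

Longitude square 6; −1 → 5.
The latitude characters are unchanged.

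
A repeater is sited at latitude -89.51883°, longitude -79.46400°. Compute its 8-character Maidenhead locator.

FA00gl45

Offset from 180°W / 90°S: lon 100.53600°, lat 0.48117°.
Field: lon ⌊100.53600/20⌋ = 5 → F; lat ⌊0.48117/10⌋ = 0 → A.
Square: lon ⌊0.53600/2⌋ = 0; lat ⌊0.48117/1⌋ = 0.
Subsquare: lon ⌊0.53600/0.0833333⌋ = 6 → g; lat ⌊0.48117/0.0416667⌋ = 11 → l.
Extended square: lon ⌊0.03600/0.00833333⌋ = 4; lat ⌊0.02284/0.00416667⌋ = 5.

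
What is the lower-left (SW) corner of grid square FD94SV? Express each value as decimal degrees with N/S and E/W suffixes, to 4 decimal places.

55.1250° S, 60.5000° W

Field F=5, D=3: +5·20° lon, +3·10° lat → SW at lon -80°, lat -60°.
Square 9, 4: +9·2° lon, +4·1° lat → SW at lon -62°, lat -56°.
Subsquare s=18, v=21: +18·0.0833333° lon, +21·0.0416667° lat → SW at lon -60.5°, lat -55.125°.
latitude 55.1250° S, longitude 60.5000° W.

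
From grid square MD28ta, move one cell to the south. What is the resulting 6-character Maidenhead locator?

Latitude subsquare a = 0; −1 → -1, wraps to 23 = x, carry into square.
Latitude square 8; −1 → 7.
The longitude characters are unchanged.

MD27tx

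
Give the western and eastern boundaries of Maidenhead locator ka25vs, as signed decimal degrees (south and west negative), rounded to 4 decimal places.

25.7500, 25.8333

Field K=10, A=0: +10·20° lon, +0·10° lat → SW at lon 20°, lat -90°.
Square 2, 5: +2·2° lon, +5·1° lat → SW at lon 24°, lat -85°.
Subsquare v=21, s=18: +21·0.0833333° lon, +18·0.0416667° lat → SW at lon 25.75°, lat -84.25°.
Cell spans 0.0833333° lon × 0.0416667° lat.
west 25.7500, east 25.8333.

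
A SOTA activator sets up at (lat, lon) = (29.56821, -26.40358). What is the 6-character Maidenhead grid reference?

HL69tn

Shift to the Maidenhead origin (180°W, 90°S): lon 153.5964, lat 119.5682.
Field: 153.5964/20 → 7 → H, 119.5682/10 → 11 → L; chars HL.
Square: 13.5964/2 → 6, 9.5682/1 → 9; chars 69.
Subsquare: 1.5964/0.0833333 → 19 → t, 0.5682/0.0416667 → 13 → n; chars tn.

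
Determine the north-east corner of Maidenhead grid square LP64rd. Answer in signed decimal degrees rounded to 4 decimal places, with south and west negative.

64.1667, 53.5000

Field L=11, P=15: +11·20° lon, +15·10° lat → SW at lon 40°, lat 60°.
Square 6, 4: +6·2° lon, +4·1° lat → SW at lon 52°, lat 64°.
Subsquare r=17, d=3: +17·0.0833333° lon, +3·0.0416667° lat → SW at lon 53.4167°, lat 64.125°.
Cell spans 0.0833333° lon × 0.0416667° lat. NE corner is SW corner plus one full cell.
latitude 64.1667, longitude 53.5000.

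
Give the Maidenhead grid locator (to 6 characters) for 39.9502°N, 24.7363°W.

Shift to the Maidenhead origin (180°W, 90°S): lon 155.2637, lat 129.9502.
Field (20°×10°, letters A–R): 155.2637/20 → 7 → H, 129.9502/10 → 12 → M; chars HM.
Square (2°×1°, digits 0–9): 15.2637/2 → 7, 9.9502/1 → 9; chars 79.
Subsquare (5′×2.5′, letters a–x): 1.2637/0.0833333 → 15 → p, 0.9502/0.0416667 → 22 → w; chars pw.

HM79pw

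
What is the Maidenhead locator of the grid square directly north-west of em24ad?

EM14xe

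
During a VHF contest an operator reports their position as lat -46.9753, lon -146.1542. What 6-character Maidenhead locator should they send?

Offset from 180°W / 90°S: lon 33.8458°, lat 43.0247°.
Field: lon ⌊33.8458/20⌋ = 1 → B; lat ⌊43.0247/10⌋ = 4 → E.
Square: lon ⌊13.8458/2⌋ = 6; lat ⌊3.0247/1⌋ = 3.
Subsquare: lon ⌊1.8458/0.0833333⌋ = 22 → w; lat ⌊0.0247/0.0416667⌋ = 0 → a.

BE63wa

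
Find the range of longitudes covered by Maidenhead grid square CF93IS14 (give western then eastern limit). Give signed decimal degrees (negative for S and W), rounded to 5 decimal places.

-121.32500, -121.31667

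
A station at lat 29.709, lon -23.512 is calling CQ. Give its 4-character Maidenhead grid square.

HL89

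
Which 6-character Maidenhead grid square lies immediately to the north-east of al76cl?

AL76dm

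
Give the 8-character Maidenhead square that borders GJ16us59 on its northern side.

GJ16ut50

Latitude extended square 9; +1 → 10, wraps to 0, carry into subsquare.
Latitude subsquare s = 18; +1 → 19 = t.
The longitude characters are unchanged.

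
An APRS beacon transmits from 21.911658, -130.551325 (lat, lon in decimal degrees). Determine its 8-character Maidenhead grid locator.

CL41rv38

Offset from 180°W / 90°S: lon 49.44868°, lat 111.91166°.
Field (20°×10°, letters A–R): 49.44868/20 → 2 → C, 111.91166/10 → 11 → L; chars CL.
Square (2°×1°, digits 0–9): 9.44868/2 → 4, 1.91166/1 → 1; chars 41.
Subsquare (5′×2.5′, letters a–x): 1.44868/0.0833333 → 17 → r, 0.91166/0.0416667 → 21 → v; chars rv.
Extended square (30″×15″, digits 0–9): 0.03201/0.00833333 → 3, 0.03666/0.00416667 → 8; chars 38.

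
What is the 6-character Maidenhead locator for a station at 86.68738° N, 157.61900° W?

BR16eq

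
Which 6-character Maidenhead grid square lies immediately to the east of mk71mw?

Longitude subsquare m = 12; +1 → 13 = n.
The latitude characters are unchanged.

MK71nw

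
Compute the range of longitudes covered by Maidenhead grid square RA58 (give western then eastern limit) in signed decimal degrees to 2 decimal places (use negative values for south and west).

170.00, 172.00

Field R=17, A=0: +17·20° lon, +0·10° lat → SW at lon 160°, lat -90°.
Square 5, 8: +5·2° lon, +8·1° lat → SW at lon 170°, lat -82°.
Cell spans 2° lon × 1° lat.
west 170.00, east 172.00.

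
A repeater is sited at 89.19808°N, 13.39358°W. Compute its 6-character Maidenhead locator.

Offset from 180°W / 90°S: lon 166.6064°, lat 179.1981°.
Field: lon ⌊166.6064/20⌋ = 8 → I; lat ⌊179.1981/10⌋ = 17 → R.
Square: lon ⌊6.6064/2⌋ = 3; lat ⌊9.1981/1⌋ = 9.
Subsquare: lon ⌊0.6064/0.0833333⌋ = 7 → h; lat ⌊0.1981/0.0416667⌋ = 4 → e.

IR39he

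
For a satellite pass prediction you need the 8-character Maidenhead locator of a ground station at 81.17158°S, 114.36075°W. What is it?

Offset from 180°W / 90°S: lon 65.63925°, lat 8.82842°.
Field: 65.63925/20 → 3 → D, 8.82842/10 → 0 → A; chars DA.
Square: 5.63925/2 → 2, 8.82842/1 → 8; chars 28.
Subsquare: 1.63925/0.0833333 → 19 → t, 0.82842/0.0416667 → 19 → t; chars tt.
Extended square: 0.05592/0.00833333 → 6, 0.03675/0.00416667 → 8; chars 68.

DA28tt68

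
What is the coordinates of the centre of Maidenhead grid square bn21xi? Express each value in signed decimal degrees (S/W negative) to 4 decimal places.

41.3542, -154.0417

Field B=1, N=13: +1·20° lon, +13·10° lat → SW at lon -160°, lat 40°.
Square 2, 1: +2·2° lon, +1·1° lat → SW at lon -156°, lat 41°.
Subsquare x=23, i=8: +23·0.0833333° lon, +8·0.0416667° lat → SW at lon -154.083°, lat 41.3333°.
Cell spans 0.0833333° lon × 0.0416667° lat. Centre is SW corner plus half of each.
latitude 41.3542, longitude -154.0417.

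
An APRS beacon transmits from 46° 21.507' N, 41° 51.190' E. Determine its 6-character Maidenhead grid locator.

LN06wi

Offset from 180°W / 90°S: lon 221.8532°, lat 136.3585°.
Field: 221.8532/20 → 11 → L, 136.3585/10 → 13 → N; chars LN.
Square: 1.8532/2 → 0, 6.3585/1 → 6; chars 06.
Subsquare: 1.8532/0.0833333 → 22 → w, 0.3585/0.0416667 → 8 → i; chars wi.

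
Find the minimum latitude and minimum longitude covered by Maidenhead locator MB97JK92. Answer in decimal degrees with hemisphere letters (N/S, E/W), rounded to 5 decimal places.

Field M=12, B=1: +12·20° lon, +1·10° lat → SW at lon 60°, lat -80°.
Square 9, 7: +9·2° lon, +7·1° lat → SW at lon 78°, lat -73°.
Subsquare j=9, k=10: +9·0.0833333° lon, +10·0.0416667° lat → SW at lon 78.75°, lat -72.5833°.
Extended square 9, 2: +9·0.00833333° lon, +2·0.00416667° lat → SW at lon 78.825°, lat -72.575°.
latitude 72.57500° S, longitude 78.82500° E.

72.57500° S, 78.82500° E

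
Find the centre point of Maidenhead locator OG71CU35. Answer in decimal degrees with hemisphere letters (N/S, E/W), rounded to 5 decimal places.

28.14375° S, 114.19583° E

Field O=14, G=6: +14·20° lon, +6·10° lat → SW at lon 100°, lat -30°.
Square 7, 1: +7·2° lon, +1·1° lat → SW at lon 114°, lat -29°.
Subsquare c=2, u=20: +2·0.0833333° lon, +20·0.0416667° lat → SW at lon 114.167°, lat -28.1667°.
Extended square 3, 5: +3·0.00833333° lon, +5·0.00416667° lat → SW at lon 114.192°, lat -28.1458°.
Cell spans 0.00833333° lon × 0.00416667° lat. Centre is SW corner plus half of each.
latitude 28.14375° S, longitude 114.19583° E.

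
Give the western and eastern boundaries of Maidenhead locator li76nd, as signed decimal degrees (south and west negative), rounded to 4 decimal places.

55.0833, 55.1667

Field L=11, I=8: +11·20° lon, +8·10° lat → SW at lon 40°, lat -10°.
Square 7, 6: +7·2° lon, +6·1° lat → SW at lon 54°, lat -4°.
Subsquare n=13, d=3: +13·0.0833333° lon, +3·0.0416667° lat → SW at lon 55.0833°, lat -3.875°.
Cell spans 0.0833333° lon × 0.0416667° lat.
west 55.0833, east 55.1667.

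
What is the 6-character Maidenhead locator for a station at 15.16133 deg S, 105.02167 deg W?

DH74lu

Shift to the Maidenhead origin (180°W, 90°S): lon 74.9783, lat 74.8387.
Field: 74.9783/20 → 3 → D, 74.8387/10 → 7 → H; chars DH.
Square: 14.9783/2 → 7, 4.8387/1 → 4; chars 74.
Subsquare: 0.9783/0.0833333 → 11 → l, 0.8387/0.0416667 → 20 → u; chars lu.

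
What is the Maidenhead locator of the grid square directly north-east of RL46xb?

RL56ac

Longitude subsquare x = 23; +1 → 24, wraps to 0 = a, carry into square.
Longitude square 4; +1 → 5.
Latitude subsquare b = 1; +1 → 2 = c.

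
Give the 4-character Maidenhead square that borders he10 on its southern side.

Latitude square 0; −1 → -1, wraps to 9, carry into field.
Latitude field E = 4; −1 → 3 = D.
The longitude characters are unchanged.

HD19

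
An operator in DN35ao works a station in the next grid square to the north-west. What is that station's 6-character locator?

Longitude subsquare a = 0; −1 → -1, wraps to 23 = x, carry into square.
Longitude square 3; −1 → 2.
Latitude subsquare o = 14; +1 → 15 = p.

DN25xp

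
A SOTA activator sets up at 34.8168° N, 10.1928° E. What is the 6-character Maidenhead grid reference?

Shift to the Maidenhead origin (180°W, 90°S): lon 190.1928, lat 124.8168.
Field: 190.1928/20 → 9 → J, 124.8168/10 → 12 → M; chars JM.
Square: 10.1928/2 → 5, 4.8168/1 → 4; chars 54.
Subsquare: 0.1928/0.0833333 → 2 → c, 0.8168/0.0416667 → 19 → t; chars ct.

JM54ct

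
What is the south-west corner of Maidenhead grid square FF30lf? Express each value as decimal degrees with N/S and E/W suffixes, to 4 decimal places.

Field F=5, F=5: +5·20° lon, +5·10° lat → SW at lon -80°, lat -40°.
Square 3, 0: +3·2° lon, +0·1° lat → SW at lon -74°, lat -40°.
Subsquare l=11, f=5: +11·0.0833333° lon, +5·0.0416667° lat → SW at lon -73.0833°, lat -39.7917°.
latitude 39.7917° S, longitude 73.0833° W.

39.7917° S, 73.0833° W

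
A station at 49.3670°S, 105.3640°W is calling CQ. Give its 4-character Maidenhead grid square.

Shift to the Maidenhead origin (180°W, 90°S): lon 74.64, lat 40.63.
Field (20°×10°, letters A–R): 74.64/20 → 3 → D, 40.63/10 → 4 → E; chars DE.
Square (2°×1°, digits 0–9): 14.64/2 → 7, 0.63/1 → 0; chars 70.

DE70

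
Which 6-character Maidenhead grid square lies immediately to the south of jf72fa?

Latitude subsquare a = 0; −1 → -1, wraps to 23 = x, carry into square.
Latitude square 2; −1 → 1.
The longitude characters are unchanged.

JF71fx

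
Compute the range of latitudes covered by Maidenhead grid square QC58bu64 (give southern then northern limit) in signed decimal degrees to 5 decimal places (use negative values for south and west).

-61.15000, -61.14583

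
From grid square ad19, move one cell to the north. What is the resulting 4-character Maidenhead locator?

AE10

Latitude square 9; +1 → 10, wraps to 0, carry into field.
Latitude field D = 3; +1 → 4 = E.
The longitude characters are unchanged.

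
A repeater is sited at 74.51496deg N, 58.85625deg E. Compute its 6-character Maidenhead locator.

LQ94km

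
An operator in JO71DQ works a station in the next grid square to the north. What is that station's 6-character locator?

JO71dr

Latitude subsquare q = 16; +1 → 17 = r.
The longitude characters are unchanged.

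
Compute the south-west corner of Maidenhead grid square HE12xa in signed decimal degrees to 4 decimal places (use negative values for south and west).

-48.0000, -36.0833

Field H=7, E=4: +7·20° lon, +4·10° lat → SW at lon -40°, lat -50°.
Square 1, 2: +1·2° lon, +2·1° lat → SW at lon -38°, lat -48°.
Subsquare x=23, a=0: +23·0.0833333° lon, +0·0.0416667° lat → SW at lon -36.0833°, lat -48°.
latitude -48.0000, longitude -36.0833.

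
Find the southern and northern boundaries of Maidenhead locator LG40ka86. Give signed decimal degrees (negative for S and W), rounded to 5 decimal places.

-29.97500, -29.97083

Field L=11, G=6: +11·20° lon, +6·10° lat → SW at lon 40°, lat -30°.
Square 4, 0: +4·2° lon, +0·1° lat → SW at lon 48°, lat -30°.
Subsquare k=10, a=0: +10·0.0833333° lon, +0·0.0416667° lat → SW at lon 48.8333°, lat -30°.
Extended square 8, 6: +8·0.00833333° lon, +6·0.00416667° lat → SW at lon 48.9°, lat -29.975°.
Cell spans 0.00833333° lon × 0.00416667° lat.
south -29.97500, north -29.97083.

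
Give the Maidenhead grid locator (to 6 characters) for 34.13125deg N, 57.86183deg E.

Add 180° to longitude and 90° to latitude: 237.8618, 124.1312.
Field: 237.8618/20 → 11 → L, 124.1312/10 → 12 → M; chars LM.
Square: 17.8618/2 → 8, 4.1312/1 → 4; chars 84.
Subsquare: 1.8618/0.0833333 → 22 → w, 0.1312/0.0416667 → 3 → d; chars wd.

LM84wd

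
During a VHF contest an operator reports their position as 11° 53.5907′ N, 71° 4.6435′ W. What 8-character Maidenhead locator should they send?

FK41lv04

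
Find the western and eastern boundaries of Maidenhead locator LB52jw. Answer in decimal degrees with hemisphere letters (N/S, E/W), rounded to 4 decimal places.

Field L=11, B=1: +11·20° lon, +1·10° lat → SW at lon 40°, lat -80°.
Square 5, 2: +5·2° lon, +2·1° lat → SW at lon 50°, lat -78°.
Subsquare j=9, w=22: +9·0.0833333° lon, +22·0.0416667° lat → SW at lon 50.75°, lat -77.0833°.
Cell spans 0.0833333° lon × 0.0416667° lat.
west 50.7500° E, east 50.8333° E.

50.7500° E, 50.8333° E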